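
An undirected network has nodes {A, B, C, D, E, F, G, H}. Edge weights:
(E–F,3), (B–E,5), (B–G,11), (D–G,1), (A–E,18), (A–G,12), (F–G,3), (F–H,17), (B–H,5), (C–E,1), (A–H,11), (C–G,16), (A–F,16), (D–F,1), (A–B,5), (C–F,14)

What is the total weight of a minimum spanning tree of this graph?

Grow the tree from H using Prim:
Step 1: cheapest edge leaving the tree is B–H (5); add B.
Step 2: cheapest edge leaving the tree is A–B (5); add A.
Step 3: cheapest edge leaving the tree is B–E (5); add E.
Step 4: cheapest edge leaving the tree is C–E (1); add C.
Step 5: cheapest edge leaving the tree is E–F (3); add F.
Step 6: cheapest edge leaving the tree is D–F (1); add D.
Step 7: cheapest edge leaving the tree is D–G (1); add G.
MST edges: B–H, A–B, B–E, C–E, E–F, D–F, D–G; total weight 5+5+5+1+3+1+1 = 21.

21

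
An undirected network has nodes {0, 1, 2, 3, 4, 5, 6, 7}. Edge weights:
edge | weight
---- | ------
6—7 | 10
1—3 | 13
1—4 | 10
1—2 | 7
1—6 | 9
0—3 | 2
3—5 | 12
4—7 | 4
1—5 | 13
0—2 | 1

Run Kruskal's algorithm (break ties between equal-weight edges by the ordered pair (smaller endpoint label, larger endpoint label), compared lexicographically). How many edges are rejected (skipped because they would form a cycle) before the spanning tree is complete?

1

Kruskal's algorithm — process edges by increasing weight (ties by edge label):
0—2 (1): add — endpoints in different components.
0—3 (2): add — endpoints in different components.
4—7 (4): add — endpoints in different components.
1—2 (7): add — endpoints in different components.
1—6 (9): add — endpoints in different components.
1—4 (10): add — endpoints in different components.
6—7 (10): skip — 6 and 7 already connected.
3—5 (12): add — endpoints in different components.
Edges rejected before the tree was complete: 1.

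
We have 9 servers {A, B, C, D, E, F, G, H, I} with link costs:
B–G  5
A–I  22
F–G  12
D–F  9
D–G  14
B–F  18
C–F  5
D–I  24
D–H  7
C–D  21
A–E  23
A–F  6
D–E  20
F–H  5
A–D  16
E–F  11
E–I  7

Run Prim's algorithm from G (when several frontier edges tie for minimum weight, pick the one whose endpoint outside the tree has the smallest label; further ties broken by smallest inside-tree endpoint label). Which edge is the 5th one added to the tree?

Prim, starting at G.
Step 1: cheapest edge leaving the tree is B–G (5); add B.
Step 2: cheapest edge leaving the tree is F–G (12); add F.
Step 3: cheapest edge leaving the tree is C–F (5); add C.
Step 4: cheapest edge leaving the tree is F–H (5); add H.
Step 5: cheapest edge leaving the tree is A–F (6); add A.
Step 6: cheapest edge leaving the tree is D–H (7); add D.
Step 7: cheapest edge leaving the tree is E–F (11); add E.
Step 8: cheapest edge leaving the tree is E–I (7); add I.
The 5th edge added is A–F.

A-F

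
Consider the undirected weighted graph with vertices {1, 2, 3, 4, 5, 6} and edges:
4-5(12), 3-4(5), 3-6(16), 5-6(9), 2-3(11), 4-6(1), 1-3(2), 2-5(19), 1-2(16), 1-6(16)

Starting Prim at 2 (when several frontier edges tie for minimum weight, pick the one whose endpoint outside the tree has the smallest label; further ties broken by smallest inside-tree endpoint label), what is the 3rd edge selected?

3-4

Prim, starting at 2.
Step 1: frontier [2-3 11, 1-2 16, 2-5 19] → take 2-3 (11); add 3.
Step 2: frontier [1-2 16, 2-5 19, 1-3 2, 3-4 5, 3-6 16] → take 1-3 (2); add 1.
Step 3: frontier [1-6 16, 2-5 19, 3-4 5, 3-6 16] → take 3-4 (5); add 4.
Step 4: frontier [1-6 16, 2-5 19, 3-6 16, 4-6 1, 4-5 12] → take 4-6 (1); add 6.
Step 5: frontier [2-5 19, 4-5 12, 5-6 9] → take 5-6 (9); add 5.
The 3rd edge added is 3-4.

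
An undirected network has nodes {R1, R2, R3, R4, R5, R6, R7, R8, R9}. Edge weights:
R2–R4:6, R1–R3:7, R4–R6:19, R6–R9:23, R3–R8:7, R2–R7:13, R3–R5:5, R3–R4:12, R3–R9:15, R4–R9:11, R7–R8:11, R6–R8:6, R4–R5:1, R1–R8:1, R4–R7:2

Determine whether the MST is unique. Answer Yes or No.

Sort edges by weight, then run Kruskal:
R1–R8 (1): add — endpoints in different components.
R4–R5 (1): add — endpoints in different components.
R4–R7 (2): add — endpoints in different components.
R3–R5 (5): add — endpoints in different components.
R2–R4 (6): add — endpoints in different components.
R6–R8 (6): add — endpoints in different components.
R1–R3 (7): add — endpoints in different components.
R3–R8 (7): skip — R8 and R3 already connected.
R4–R9 (11): add — endpoints in different components.
Non-tree edge R3–R8 has weight 7, equal to the heaviest edge on its tree cycle — swapping gives another MST of the same weight. Not unique.

No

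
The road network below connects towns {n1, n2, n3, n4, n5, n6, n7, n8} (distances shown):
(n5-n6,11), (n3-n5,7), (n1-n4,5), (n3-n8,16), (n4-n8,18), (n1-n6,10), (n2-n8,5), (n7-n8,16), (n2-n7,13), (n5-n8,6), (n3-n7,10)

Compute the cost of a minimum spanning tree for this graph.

54

Sort edges by weight, then run Kruskal:
n1-n4 (5): add — endpoints in different components.
n2-n8 (5): add — endpoints in different components.
n5-n8 (6): add — endpoints in different components.
n3-n5 (7): add — endpoints in different components.
n1-n6 (10): add — endpoints in different components.
n3-n7 (10): add — endpoints in different components.
n5-n6 (11): add — endpoints in different components.
MST edges: n1-n4, n2-n8, n5-n8, n3-n5, n1-n6, n3-n7, n5-n6; total weight 5+5+6+7+10+10+11 = 54.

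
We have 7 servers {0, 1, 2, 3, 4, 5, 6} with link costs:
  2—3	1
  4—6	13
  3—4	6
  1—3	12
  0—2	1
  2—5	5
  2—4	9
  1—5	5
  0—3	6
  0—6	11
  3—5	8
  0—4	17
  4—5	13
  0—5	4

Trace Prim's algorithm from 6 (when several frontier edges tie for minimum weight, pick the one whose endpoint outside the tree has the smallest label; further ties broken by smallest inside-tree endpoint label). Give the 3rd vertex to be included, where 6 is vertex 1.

Prim's algorithm from 6:
Step 1: cheapest edge leaving the tree is 0—6 (11); add 0.
Step 2: cheapest edge leaving the tree is 0—2 (1); add 2.
Step 3: cheapest edge leaving the tree is 2—3 (1); add 3.
Step 4: cheapest edge leaving the tree is 0—5 (4); add 5.
Step 5: cheapest edge leaving the tree is 1—5 (5); add 1.
Step 6: cheapest edge leaving the tree is 3—4 (6); add 4.
Vertex order: 6, 0, 2, 3, 5, 1, 4. The 3rd vertex is 2.

2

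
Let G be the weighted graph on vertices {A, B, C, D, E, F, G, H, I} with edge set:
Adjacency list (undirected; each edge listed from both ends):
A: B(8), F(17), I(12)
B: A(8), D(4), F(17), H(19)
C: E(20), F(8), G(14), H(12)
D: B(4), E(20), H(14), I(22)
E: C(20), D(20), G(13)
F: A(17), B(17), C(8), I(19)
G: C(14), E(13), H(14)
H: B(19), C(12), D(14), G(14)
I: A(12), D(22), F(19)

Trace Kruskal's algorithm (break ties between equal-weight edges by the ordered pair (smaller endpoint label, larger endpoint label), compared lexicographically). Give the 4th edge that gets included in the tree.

Sort edges by weight, then run Kruskal:
B-D (4): add — endpoints in different components.
A-B (8): add — endpoints in different components.
C-F (8): add — endpoints in different components.
A-I (12): add — endpoints in different components.
C-H (12): add — endpoints in different components.
E-G (13): add — endpoints in different components.
C-G (14): add — endpoints in different components.
D-H (14): add — endpoints in different components.
The 4th edge added is A-I.

A-I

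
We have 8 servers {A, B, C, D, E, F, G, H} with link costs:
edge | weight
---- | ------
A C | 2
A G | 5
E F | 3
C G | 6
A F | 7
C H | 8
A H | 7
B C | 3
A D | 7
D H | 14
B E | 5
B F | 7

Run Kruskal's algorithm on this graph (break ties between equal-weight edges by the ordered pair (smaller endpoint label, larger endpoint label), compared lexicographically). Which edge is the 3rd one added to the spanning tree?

Kruskal's algorithm — process edges by increasing weight (ties by edge label):
A C (2): add — endpoints in different components.
B C (3): add — endpoints in different components.
E F (3): add — endpoints in different components.
A G (5): add — endpoints in different components.
B E (5): add — endpoints in different components.
C G (6): skip — C and G already connected.
A D (7): add — endpoints in different components.
A F (7): skip — A and F already connected.
A H (7): add — endpoints in different components.
The 3rd edge added is E F.

E-F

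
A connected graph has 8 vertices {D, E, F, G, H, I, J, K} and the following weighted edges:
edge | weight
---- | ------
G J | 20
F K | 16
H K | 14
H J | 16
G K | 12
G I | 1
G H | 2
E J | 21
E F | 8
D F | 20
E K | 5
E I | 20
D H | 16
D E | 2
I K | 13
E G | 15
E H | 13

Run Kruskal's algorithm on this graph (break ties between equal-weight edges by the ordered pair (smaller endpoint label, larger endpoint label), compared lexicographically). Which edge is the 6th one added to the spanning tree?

Kruskal's algorithm — process edges by increasing weight (ties by edge label):
G I (1): add — endpoints in different components.
D E (2): add — endpoints in different components.
G H (2): add — endpoints in different components.
E K (5): add — endpoints in different components.
E F (8): add — endpoints in different components.
G K (12): add — endpoints in different components.
E H (13): skip — E and H already connected.
I K (13): skip — I and K already connected.
H K (14): skip — H and K already connected.
E G (15): skip — E and G already connected.
D H (16): skip — D and H already connected.
F K (16): skip — F and K already connected.
H J (16): add — endpoints in different components.
The 6th edge added is G K.

G-K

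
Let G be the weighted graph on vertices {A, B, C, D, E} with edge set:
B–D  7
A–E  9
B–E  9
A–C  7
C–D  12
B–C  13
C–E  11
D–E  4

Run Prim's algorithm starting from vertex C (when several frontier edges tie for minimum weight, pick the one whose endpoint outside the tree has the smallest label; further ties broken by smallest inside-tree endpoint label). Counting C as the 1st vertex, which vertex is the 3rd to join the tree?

E

Prim's algorithm from C:
Step 1: frontier [A–C 7, C–E 11, C–D 12, B–C 13] → take A–C (7); add A.
Step 2: frontier [A–E 9, C–E 11, C–D 12, B–C 13] → take A–E (9); add E.
Step 3: frontier [C–D 12, B–C 13, D–E 4, B–E 9] → take D–E (4); add D.
Step 4: frontier [B–C 13, B–D 7, B–E 9] → take B–D (7); add B.
Vertex order: C, A, E, D, B. The 3rd vertex is E.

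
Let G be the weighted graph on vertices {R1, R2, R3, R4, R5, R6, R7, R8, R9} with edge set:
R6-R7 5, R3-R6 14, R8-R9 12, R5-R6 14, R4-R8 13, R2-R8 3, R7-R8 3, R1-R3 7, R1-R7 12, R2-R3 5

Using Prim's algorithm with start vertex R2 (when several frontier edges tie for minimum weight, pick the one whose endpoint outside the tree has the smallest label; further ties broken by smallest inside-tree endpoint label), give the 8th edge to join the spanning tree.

R5-R6

Prim's algorithm from R2:
Step 1: frontier [R2-R8 3, R2-R3 5] → take R2-R8 (3); add R8.
Step 2: frontier [R2-R3 5, R7-R8 3, R8-R9 12, R4-R8 13] → take R7-R8 (3); add R7.
Step 3: frontier [R2-R3 5, R6-R7 5, R1-R7 12, R8-R9 12, R4-R8 13] → take R2-R3 (5); add R3.
Step 4: frontier [R1-R3 7, R3-R6 14, R6-R7 5, R1-R7 12, R8-R9 12, R4-R8 13] → take R6-R7 (5); add R6.
Step 5: frontier [R1-R3 7, R5-R6 14, R1-R7 12, R8-R9 12, R4-R8 13] → take R1-R3 (7); add R1.
Step 6: frontier [R5-R6 14, R8-R9 12, R4-R8 13] → take R8-R9 (12); add R9.
Step 7: frontier [R5-R6 14, R4-R8 13] → take R4-R8 (13); add R4.
Step 8: frontier [R5-R6 14] → take R5-R6 (14); add R5.
The 8th edge added is R5-R6.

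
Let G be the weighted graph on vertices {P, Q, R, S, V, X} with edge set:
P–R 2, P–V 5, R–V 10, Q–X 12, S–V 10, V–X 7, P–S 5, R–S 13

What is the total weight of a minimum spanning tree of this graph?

Kruskal's algorithm — process edges by increasing weight (ties by edge label):
P–R (2): add. Components now {P,R} {Q} {S} {X} {V}
P–S (5): add. Components now {P,R,S} {Q} {X} {V}
P–V (5): add. Components now {P,R,S,V} {Q} {X}
V–X (7): add. Components now {P,R,S,V,X} {Q}
R–V (10): skip — R and V already connected.
S–V (10): skip — S and V already connected.
Q–X (12): add. Components now {P,Q,R,S,V,X}
MST edges: P–R, P–S, P–V, V–X, Q–X; total weight 2+5+5+7+12 = 31.

31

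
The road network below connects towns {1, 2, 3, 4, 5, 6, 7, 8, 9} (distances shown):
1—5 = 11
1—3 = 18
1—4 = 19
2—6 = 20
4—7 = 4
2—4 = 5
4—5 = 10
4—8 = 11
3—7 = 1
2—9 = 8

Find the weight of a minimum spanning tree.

70

Grow the tree from 3 using Prim:
Step 1: frontier [3—7 1, 1—3 18] → take 3—7 (1); add 7.
Step 2: frontier [1—3 18, 4—7 4] → take 4—7 (4); add 4.
Step 3: frontier [1—3 18, 2—4 5, 4—5 10, 4—8 11, 1—4 19] → take 2—4 (5); add 2.
Step 4: frontier [2—9 8, 2—6 20, 1—3 18, 4—5 10, 4—8 11, 1—4 19] → take 2—9 (8); add 9.
Step 5: frontier [2—6 20, 1—3 18, 4—5 10, 4—8 11, 1—4 19] → take 4—5 (10); add 5.
Step 6: frontier [2—6 20, 1—3 18, 4—8 11, 1—4 19, 1—5 11] → take 1—5 (11); add 1.
Step 7: frontier [2—6 20, 4—8 11] → take 4—8 (11); add 8.
Step 8: frontier [2—6 20] → take 2—6 (20); add 6.
MST edges: 3—7, 4—7, 2—4, 2—9, 4—5, 1—5, 4—8, 2—6; total weight 1+4+5+8+10+11+11+20 = 70.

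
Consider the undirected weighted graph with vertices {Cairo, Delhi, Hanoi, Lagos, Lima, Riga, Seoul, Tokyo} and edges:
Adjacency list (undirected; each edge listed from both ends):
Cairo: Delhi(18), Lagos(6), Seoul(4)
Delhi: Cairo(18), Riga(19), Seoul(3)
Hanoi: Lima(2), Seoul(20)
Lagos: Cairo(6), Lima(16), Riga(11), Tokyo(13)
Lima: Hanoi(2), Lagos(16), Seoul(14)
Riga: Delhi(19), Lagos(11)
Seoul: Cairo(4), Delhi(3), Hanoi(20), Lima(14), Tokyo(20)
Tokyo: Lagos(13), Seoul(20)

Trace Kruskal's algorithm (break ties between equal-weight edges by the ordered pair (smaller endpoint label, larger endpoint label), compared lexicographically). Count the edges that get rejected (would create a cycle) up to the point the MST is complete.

Kruskal's algorithm — process edges by increasing weight (ties by edge label):
Hanoi–Lima (2): add — endpoints in different components.
Delhi–Seoul (3): add — endpoints in different components.
Cairo–Seoul (4): add — endpoints in different components.
Cairo–Lagos (6): add — endpoints in different components.
Lagos–Riga (11): add — endpoints in different components.
Lagos–Tokyo (13): add — endpoints in different components.
Lima–Seoul (14): add — endpoints in different components.
Edges rejected before the tree was complete: 0.

0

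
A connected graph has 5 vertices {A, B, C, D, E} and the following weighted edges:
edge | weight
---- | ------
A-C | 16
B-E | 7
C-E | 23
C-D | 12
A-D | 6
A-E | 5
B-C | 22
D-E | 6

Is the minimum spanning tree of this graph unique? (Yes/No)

Kruskal's algorithm — process edges by increasing weight (ties by edge label):
A-E (5): add — endpoints in different components.
A-D (6): add — endpoints in different components.
D-E (6): skip — D and E already connected.
B-E (7): add — endpoints in different components.
C-D (12): add — endpoints in different components.
Non-tree edge D-E has weight 6, equal to the heaviest edge on its tree cycle — swapping gives another MST of the same weight. Not unique.

No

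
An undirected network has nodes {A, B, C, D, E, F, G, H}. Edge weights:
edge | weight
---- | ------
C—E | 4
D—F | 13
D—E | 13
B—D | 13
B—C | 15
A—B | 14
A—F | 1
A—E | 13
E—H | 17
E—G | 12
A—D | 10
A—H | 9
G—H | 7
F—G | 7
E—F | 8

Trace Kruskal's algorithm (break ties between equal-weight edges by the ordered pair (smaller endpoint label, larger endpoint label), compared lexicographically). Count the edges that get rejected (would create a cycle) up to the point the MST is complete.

Kruskal's algorithm — process edges by increasing weight (ties by edge label):
A—F (1): add — endpoints in different components.
C—E (4): add — endpoints in different components.
F—G (7): add — endpoints in different components.
G—H (7): add — endpoints in different components.
E—F (8): add — endpoints in different components.
A—H (9): skip — A and H already connected.
A—D (10): add — endpoints in different components.
E—G (12): skip — E and G already connected.
A—E (13): skip — A and E already connected.
B—D (13): add — endpoints in different components.
Edges rejected before the tree was complete: 3.

3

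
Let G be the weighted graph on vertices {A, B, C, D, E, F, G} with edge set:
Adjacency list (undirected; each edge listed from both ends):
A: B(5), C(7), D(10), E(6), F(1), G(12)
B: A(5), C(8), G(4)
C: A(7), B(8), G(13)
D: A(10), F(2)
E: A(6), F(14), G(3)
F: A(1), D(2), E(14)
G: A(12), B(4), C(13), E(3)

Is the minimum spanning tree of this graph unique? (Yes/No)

Yes

Kruskal's algorithm — process edges by increasing weight (ties by edge label):
A F (1): add — endpoints in different components.
D F (2): add — endpoints in different components.
E G (3): add — endpoints in different components.
B G (4): add — endpoints in different components.
A B (5): add — endpoints in different components.
A E (6): skip — A and E already connected.
A C (7): add — endpoints in different components.
Every non-tree edge has weight strictly greater than the heaviest edge on the tree path between its endpoints, so the MST is unique.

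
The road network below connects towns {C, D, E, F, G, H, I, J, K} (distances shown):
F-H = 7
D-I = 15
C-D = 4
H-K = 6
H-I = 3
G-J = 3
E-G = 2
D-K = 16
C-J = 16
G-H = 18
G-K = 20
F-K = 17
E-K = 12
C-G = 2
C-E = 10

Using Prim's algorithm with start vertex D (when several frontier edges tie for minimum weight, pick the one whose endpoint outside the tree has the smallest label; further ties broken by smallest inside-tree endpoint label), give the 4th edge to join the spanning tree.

G-J

Prim, starting at D.
Step 1: cheapest edge leaving the tree is C-D (4); add C.
Step 2: cheapest edge leaving the tree is C-G (2); add G.
Step 3: cheapest edge leaving the tree is E-G (2); add E.
Step 4: cheapest edge leaving the tree is G-J (3); add J.
Step 5: cheapest edge leaving the tree is E-K (12); add K.
Step 6: cheapest edge leaving the tree is H-K (6); add H.
Step 7: cheapest edge leaving the tree is H-I (3); add I.
Step 8: cheapest edge leaving the tree is F-H (7); add F.
The 4th edge added is G-J.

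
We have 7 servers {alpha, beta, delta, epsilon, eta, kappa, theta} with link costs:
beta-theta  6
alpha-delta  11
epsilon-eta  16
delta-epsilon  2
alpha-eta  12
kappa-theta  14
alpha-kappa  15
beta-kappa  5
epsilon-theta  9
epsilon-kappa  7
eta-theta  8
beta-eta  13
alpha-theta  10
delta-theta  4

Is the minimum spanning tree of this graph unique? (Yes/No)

Yes

Sort edges by weight, then run Kruskal:
delta-epsilon (2): add — endpoints in different components.
delta-theta (4): add — endpoints in different components.
beta-kappa (5): add — endpoints in different components.
beta-theta (6): add — endpoints in different components.
epsilon-kappa (7): skip — kappa and epsilon already connected.
eta-theta (8): add — endpoints in different components.
epsilon-theta (9): skip — theta and epsilon already connected.
alpha-theta (10): add — endpoints in different components.
Every non-tree edge has weight strictly greater than the heaviest edge on the tree path between its endpoints, so the MST is unique.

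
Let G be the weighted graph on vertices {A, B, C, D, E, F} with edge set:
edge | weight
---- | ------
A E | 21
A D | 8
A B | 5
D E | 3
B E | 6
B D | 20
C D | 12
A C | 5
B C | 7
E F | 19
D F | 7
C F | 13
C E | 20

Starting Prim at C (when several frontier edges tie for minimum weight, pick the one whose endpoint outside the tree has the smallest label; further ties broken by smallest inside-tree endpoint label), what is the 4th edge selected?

D-E

Prim's algorithm from C:
Step 1: frontier [A C 5, B C 7, C D 12, C F 13, C E 20] → take A C (5); add A.
Step 2: frontier [A B 5, A D 8, A E 21, B C 7, C D 12, C F 13, C E 20] → take A B (5); add B.
Step 3: frontier [A D 8, A E 21, B E 6, B D 20, C D 12, C F 13, C E 20] → take B E (6); add E.
Step 4: frontier [A D 8, B D 20, C D 12, C F 13, D E 3, E F 19] → take D E (3); add D.
Step 5: frontier [C F 13, D F 7, E F 19] → take D F (7); add F.
The 4th edge added is D E.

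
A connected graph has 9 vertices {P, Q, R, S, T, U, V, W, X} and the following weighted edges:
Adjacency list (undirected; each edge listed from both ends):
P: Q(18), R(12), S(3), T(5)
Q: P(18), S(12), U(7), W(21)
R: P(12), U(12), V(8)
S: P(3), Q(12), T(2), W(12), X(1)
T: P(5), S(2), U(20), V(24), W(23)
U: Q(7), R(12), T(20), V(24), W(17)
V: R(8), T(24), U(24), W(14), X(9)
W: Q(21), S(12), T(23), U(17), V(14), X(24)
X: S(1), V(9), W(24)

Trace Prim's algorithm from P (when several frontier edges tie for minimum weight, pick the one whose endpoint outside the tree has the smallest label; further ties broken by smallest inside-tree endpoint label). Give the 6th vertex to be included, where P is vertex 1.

R

Prim, starting at P.
Step 1: cheapest edge leaving the tree is P-S (3); add S.
Step 2: cheapest edge leaving the tree is S-X (1); add X.
Step 3: cheapest edge leaving the tree is S-T (2); add T.
Step 4: cheapest edge leaving the tree is V-X (9); add V.
Step 5: cheapest edge leaving the tree is R-V (8); add R.
Step 6: cheapest edge leaving the tree is Q-S (12); add Q.
Step 7: cheapest edge leaving the tree is Q-U (7); add U.
Step 8: cheapest edge leaving the tree is S-W (12); add W.
Vertex order: P, S, X, T, V, R, Q, U, W. The 6th vertex is R.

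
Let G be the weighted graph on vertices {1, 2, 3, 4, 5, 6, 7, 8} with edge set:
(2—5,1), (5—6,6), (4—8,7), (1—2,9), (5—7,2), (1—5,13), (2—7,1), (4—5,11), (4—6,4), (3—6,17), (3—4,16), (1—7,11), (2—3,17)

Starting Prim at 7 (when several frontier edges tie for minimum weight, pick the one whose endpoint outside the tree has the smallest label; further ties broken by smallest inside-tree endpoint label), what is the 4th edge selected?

4-6

Grow the tree from 7 using Prim:
Step 1: frontier [2—7 1, 5—7 2, 1—7 11] → take 2—7 (1); add 2.
Step 2: frontier [2—5 1, 1—2 9, 2—3 17, 5—7 2, 1—7 11] → take 2—5 (1); add 5.
Step 3: frontier [1—2 9, 2—3 17, 5—6 6, 4—5 11, 1—5 13, 1—7 11] → take 5—6 (6); add 6.
Step 4: frontier [1—2 9, 2—3 17, 4—5 11, 1—5 13, 4—6 4, 3—6 17, 1—7 11] → take 4—6 (4); add 4.
Step 5: frontier [1—2 9, 2—3 17, 4—8 7, 3—4 16, 1—5 13, 3—6 17, 1—7 11] → take 4—8 (7); add 8.
Step 6: frontier [1—2 9, 2—3 17, 3—4 16, 1—5 13, 3—6 17, 1—7 11] → take 1—2 (9); add 1.
Step 7: frontier [2—3 17, 3—4 16, 3—6 17] → take 3—4 (16); add 3.
The 4th edge added is 4—6.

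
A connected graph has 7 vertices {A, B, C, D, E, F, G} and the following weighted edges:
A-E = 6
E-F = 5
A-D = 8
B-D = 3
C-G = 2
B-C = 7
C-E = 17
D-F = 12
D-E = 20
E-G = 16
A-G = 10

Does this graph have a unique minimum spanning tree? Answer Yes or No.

Yes

Kruskal: consider edges lightest-first.
C-G (2): add — endpoints in different components.
B-D (3): add — endpoints in different components.
E-F (5): add — endpoints in different components.
A-E (6): add — endpoints in different components.
B-C (7): add — endpoints in different components.
A-D (8): add — endpoints in different components.
Every non-tree edge has weight strictly greater than the heaviest edge on the tree path between its endpoints, so the MST is unique.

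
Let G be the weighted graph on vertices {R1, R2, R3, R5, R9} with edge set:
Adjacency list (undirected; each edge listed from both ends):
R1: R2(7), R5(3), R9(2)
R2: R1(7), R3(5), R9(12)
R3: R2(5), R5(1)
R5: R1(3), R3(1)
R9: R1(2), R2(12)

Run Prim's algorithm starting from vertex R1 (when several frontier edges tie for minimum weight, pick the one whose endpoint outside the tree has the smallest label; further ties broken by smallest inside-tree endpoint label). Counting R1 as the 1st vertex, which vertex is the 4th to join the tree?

Prim's algorithm from R1:
Step 1: frontier [R1—R9 2, R1—R5 3, R1—R2 7] → take R1—R9 (2); add R9.
Step 2: frontier [R1—R5 3, R1—R2 7, R2—R9 12] → take R1—R5 (3); add R5.
Step 3: frontier [R1—R2 7, R3—R5 1, R2—R9 12] → take R3—R5 (1); add R3.
Step 4: frontier [R1—R2 7, R2—R3 5, R2—R9 12] → take R2—R3 (5); add R2.
Vertex order: R1, R9, R5, R3, R2. The 4th vertex is R3.

R3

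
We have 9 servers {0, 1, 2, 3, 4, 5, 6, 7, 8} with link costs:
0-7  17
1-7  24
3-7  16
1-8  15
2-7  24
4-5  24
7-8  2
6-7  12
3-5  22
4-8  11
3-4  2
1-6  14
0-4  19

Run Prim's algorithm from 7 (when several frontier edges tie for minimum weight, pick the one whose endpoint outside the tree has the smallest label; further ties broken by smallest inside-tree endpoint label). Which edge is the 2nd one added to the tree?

Grow the tree from 7 using Prim:
Step 1: frontier [7-8 2, 6-7 12, 3-7 16, 0-7 17, 1-7 24, 2-7 24] → take 7-8 (2); add 8.
Step 2: frontier [6-7 12, 3-7 16, 0-7 17, 1-7 24, 2-7 24, 4-8 11, 1-8 15] → take 4-8 (11); add 4.
Step 3: frontier [3-4 2, 0-4 19, 4-5 24, 6-7 12, 3-7 16, 0-7 17, 1-7 24, 2-7 24, 1-8 15] → take 3-4 (2); add 3.
Step 4: frontier [3-5 22, 0-4 19, 4-5 24, 6-7 12, 0-7 17, 1-7 24, 2-7 24, 1-8 15] → take 6-7 (12); add 6.
Step 5: frontier [3-5 22, 0-4 19, 4-5 24, 1-6 14, 0-7 17, 1-7 24, 2-7 24, 1-8 15] → take 1-6 (14); add 1.
Step 6: frontier [3-5 22, 0-4 19, 4-5 24, 0-7 17, 2-7 24] → take 0-7 (17); add 0.
Step 7: frontier [3-5 22, 4-5 24, 2-7 24] → take 3-5 (22); add 5.
Step 8: frontier [2-7 24] → take 2-7 (24); add 2.
The 2nd edge added is 4-8.

4-8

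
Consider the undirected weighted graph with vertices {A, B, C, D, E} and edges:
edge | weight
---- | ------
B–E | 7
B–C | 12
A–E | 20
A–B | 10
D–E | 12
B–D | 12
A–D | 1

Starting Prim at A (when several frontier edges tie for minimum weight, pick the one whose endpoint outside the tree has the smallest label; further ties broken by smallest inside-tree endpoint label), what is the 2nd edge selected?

A-B

Prim, starting at A.
Step 1: frontier [A–D 1, A–B 10, A–E 20] → take A–D (1); add D.
Step 2: frontier [A–B 10, A–E 20, B–D 12, D–E 12] → take A–B (10); add B.
Step 3: frontier [A–E 20, B–E 7, B–C 12, D–E 12] → take B–E (7); add E.
Step 4: frontier [B–C 12] → take B–C (12); add C.
The 2nd edge added is A–B.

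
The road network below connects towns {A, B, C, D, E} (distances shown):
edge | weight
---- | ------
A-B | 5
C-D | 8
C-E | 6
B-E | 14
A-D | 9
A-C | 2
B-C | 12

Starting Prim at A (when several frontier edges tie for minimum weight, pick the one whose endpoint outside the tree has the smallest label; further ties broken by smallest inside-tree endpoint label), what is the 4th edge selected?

Prim's algorithm from A:
Step 1: frontier [A-C 2, A-B 5, A-D 9] → take A-C (2); add C.
Step 2: frontier [A-B 5, A-D 9, C-E 6, C-D 8, B-C 12] → take A-B (5); add B.
Step 3: frontier [A-D 9, B-E 14, C-E 6, C-D 8] → take C-E (6); add E.
Step 4: frontier [A-D 9, C-D 8] → take C-D (8); add D.
The 4th edge added is C-D.

C-D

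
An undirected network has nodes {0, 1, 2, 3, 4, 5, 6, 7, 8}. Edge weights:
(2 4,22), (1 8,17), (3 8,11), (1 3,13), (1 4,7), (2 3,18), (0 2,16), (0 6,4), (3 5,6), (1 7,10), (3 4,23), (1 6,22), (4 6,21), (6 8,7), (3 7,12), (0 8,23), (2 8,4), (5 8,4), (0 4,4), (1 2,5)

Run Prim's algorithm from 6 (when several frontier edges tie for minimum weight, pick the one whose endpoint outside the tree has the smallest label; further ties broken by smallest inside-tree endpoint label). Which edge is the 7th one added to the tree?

3-5

Prim, starting at 6.
Step 1: cheapest edge leaving the tree is 0 6 (4); add 0.
Step 2: cheapest edge leaving the tree is 0 4 (4); add 4.
Step 3: cheapest edge leaving the tree is 1 4 (7); add 1.
Step 4: cheapest edge leaving the tree is 1 2 (5); add 2.
Step 5: cheapest edge leaving the tree is 2 8 (4); add 8.
Step 6: cheapest edge leaving the tree is 5 8 (4); add 5.
Step 7: cheapest edge leaving the tree is 3 5 (6); add 3.
Step 8: cheapest edge leaving the tree is 1 7 (10); add 7.
The 7th edge added is 3 5.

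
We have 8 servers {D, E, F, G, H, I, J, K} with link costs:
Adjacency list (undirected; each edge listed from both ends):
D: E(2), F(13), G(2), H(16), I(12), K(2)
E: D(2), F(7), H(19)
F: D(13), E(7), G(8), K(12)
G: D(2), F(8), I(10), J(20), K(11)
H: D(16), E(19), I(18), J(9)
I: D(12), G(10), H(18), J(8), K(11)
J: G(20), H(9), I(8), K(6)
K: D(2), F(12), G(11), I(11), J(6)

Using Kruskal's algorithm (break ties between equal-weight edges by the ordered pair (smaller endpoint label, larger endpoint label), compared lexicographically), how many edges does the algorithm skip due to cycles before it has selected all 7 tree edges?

1

Kruskal's algorithm — process edges by increasing weight (ties by edge label):
D–E (2): add — endpoints in different components.
D–G (2): add — endpoints in different components.
D–K (2): add — endpoints in different components.
J–K (6): add — endpoints in different components.
E–F (7): add — endpoints in different components.
F–G (8): skip — F and G already connected.
I–J (8): add — endpoints in different components.
H–J (9): add — endpoints in different components.
Edges rejected before the tree was complete: 1.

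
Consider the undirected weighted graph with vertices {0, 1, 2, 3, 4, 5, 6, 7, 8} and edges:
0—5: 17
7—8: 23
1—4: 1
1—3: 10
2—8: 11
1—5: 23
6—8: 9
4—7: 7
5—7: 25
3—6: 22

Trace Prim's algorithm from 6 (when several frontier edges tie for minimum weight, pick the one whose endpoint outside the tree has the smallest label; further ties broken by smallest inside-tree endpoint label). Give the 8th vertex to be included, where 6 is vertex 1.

Grow the tree from 6 using Prim:
Step 1: cheapest edge leaving the tree is 6—8 (9); add 8.
Step 2: cheapest edge leaving the tree is 2—8 (11); add 2.
Step 3: cheapest edge leaving the tree is 3—6 (22); add 3.
Step 4: cheapest edge leaving the tree is 1—3 (10); add 1.
Step 5: cheapest edge leaving the tree is 1—4 (1); add 4.
Step 6: cheapest edge leaving the tree is 4—7 (7); add 7.
Step 7: cheapest edge leaving the tree is 1—5 (23); add 5.
Step 8: cheapest edge leaving the tree is 0—5 (17); add 0.
Vertex order: 6, 8, 2, 3, 1, 4, 7, 5, 0. The 8th vertex is 5.

5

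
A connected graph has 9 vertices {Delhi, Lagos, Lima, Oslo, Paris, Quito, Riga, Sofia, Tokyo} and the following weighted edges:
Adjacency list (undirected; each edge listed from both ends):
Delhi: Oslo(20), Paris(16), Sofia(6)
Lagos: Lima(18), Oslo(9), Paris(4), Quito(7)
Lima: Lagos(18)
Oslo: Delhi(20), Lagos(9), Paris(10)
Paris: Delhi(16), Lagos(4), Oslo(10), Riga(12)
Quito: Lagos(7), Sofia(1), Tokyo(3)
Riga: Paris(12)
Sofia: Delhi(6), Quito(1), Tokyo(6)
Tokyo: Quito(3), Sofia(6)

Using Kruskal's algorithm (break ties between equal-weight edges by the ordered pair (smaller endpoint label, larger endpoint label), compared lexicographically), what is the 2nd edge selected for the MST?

Quito-Tokyo

Kruskal: consider edges lightest-first.
Quito—Sofia (1): add — endpoints in different components.
Quito—Tokyo (3): add — endpoints in different components.
Lagos—Paris (4): add — endpoints in different components.
Delhi—Sofia (6): add — endpoints in different components.
Sofia—Tokyo (6): skip — Tokyo and Sofia already connected.
Lagos—Quito (7): add — endpoints in different components.
Lagos—Oslo (9): add — endpoints in different components.
Oslo—Paris (10): skip — Paris and Oslo already connected.
Paris—Riga (12): add — endpoints in different components.
Delhi—Paris (16): skip — Paris and Delhi already connected.
Lagos—Lima (18): add — endpoints in different components.
The 2nd edge added is Quito—Tokyo.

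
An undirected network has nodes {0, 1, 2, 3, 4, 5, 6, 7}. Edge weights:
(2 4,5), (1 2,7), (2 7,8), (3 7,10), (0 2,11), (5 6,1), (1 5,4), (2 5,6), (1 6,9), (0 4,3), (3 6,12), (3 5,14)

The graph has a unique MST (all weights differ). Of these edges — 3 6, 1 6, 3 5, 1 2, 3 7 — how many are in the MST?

1

Kruskal: consider edges lightest-first.
5 6 (1): add — endpoints in different components.
0 4 (3): add — endpoints in different components.
1 5 (4): add — endpoints in different components.
2 4 (5): add — endpoints in different components.
2 5 (6): add — endpoints in different components.
1 2 (7): skip — 1 and 2 already connected.
2 7 (8): add — endpoints in different components.
1 6 (9): skip — 1 and 6 already connected.
3 7 (10): add — endpoints in different components.
MST edge set: {5 6, 0 4, 1 5, 2 4, 2 5, 2 7, 3 7}.
Of the listed edges, {3 7} are in the MST → 1.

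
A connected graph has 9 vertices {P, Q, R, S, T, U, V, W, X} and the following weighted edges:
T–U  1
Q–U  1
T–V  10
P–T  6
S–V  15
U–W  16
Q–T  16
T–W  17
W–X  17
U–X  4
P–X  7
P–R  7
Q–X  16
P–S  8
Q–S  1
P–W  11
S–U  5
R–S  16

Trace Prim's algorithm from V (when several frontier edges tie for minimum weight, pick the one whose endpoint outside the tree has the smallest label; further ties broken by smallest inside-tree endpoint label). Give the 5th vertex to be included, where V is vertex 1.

S

Prim's algorithm from V:
Step 1: cheapest edge leaving the tree is T–V (10); add T.
Step 2: cheapest edge leaving the tree is T–U (1); add U.
Step 3: cheapest edge leaving the tree is Q–U (1); add Q.
Step 4: cheapest edge leaving the tree is Q–S (1); add S.
Step 5: cheapest edge leaving the tree is U–X (4); add X.
Step 6: cheapest edge leaving the tree is P–T (6); add P.
Step 7: cheapest edge leaving the tree is P–R (7); add R.
Step 8: cheapest edge leaving the tree is P–W (11); add W.
Vertex order: V, T, U, Q, S, X, P, R, W. The 5th vertex is S.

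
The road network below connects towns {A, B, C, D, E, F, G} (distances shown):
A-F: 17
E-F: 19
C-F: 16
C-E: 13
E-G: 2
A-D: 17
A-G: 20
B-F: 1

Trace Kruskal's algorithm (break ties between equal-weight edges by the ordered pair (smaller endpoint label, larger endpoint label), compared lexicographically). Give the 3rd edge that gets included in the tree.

Kruskal's algorithm — process edges by increasing weight (ties by edge label):
B-F (1): add. Components now {A} {B,F} {C} {D} {E} {G}
E-G (2): add. Components now {A} {B,F} {C} {D} {E,G}
C-E (13): add. Components now {A} {B,F} {C,E,G} {D}
C-F (16): add. Components now {A} {B,C,E,F,G} {D}
A-D (17): add. Components now {A,D} {B,C,E,F,G}
A-F (17): add. Components now {A,B,C,D,E,F,G}
The 3rd edge added is C-E.

C-E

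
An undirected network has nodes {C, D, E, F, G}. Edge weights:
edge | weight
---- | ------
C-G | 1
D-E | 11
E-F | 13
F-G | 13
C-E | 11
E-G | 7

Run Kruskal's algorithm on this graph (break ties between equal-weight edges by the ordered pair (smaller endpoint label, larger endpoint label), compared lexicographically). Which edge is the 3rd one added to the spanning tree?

Kruskal: consider edges lightest-first.
C-G (1): add — endpoints in different components.
E-G (7): add — endpoints in different components.
C-E (11): skip — C and E already connected.
D-E (11): add — endpoints in different components.
E-F (13): add — endpoints in different components.
The 3rd edge added is D-E.

D-E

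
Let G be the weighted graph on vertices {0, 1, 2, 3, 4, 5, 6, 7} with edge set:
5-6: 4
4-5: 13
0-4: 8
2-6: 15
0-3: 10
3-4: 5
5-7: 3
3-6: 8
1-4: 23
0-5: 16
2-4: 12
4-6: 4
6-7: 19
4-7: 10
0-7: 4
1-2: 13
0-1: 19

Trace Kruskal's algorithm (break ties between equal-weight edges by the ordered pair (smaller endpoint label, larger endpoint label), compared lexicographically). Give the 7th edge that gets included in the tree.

1-2

Sort edges by weight, then run Kruskal:
5-7 (3): add — endpoints in different components.
0-7 (4): add — endpoints in different components.
4-6 (4): add — endpoints in different components.
5-6 (4): add — endpoints in different components.
3-4 (5): add — endpoints in different components.
0-4 (8): skip — 0 and 4 already connected.
3-6 (8): skip — 3 and 6 already connected.
0-3 (10): skip — 0 and 3 already connected.
4-7 (10): skip — 4 and 7 already connected.
2-4 (12): add — endpoints in different components.
1-2 (13): add — endpoints in different components.
The 7th edge added is 1-2.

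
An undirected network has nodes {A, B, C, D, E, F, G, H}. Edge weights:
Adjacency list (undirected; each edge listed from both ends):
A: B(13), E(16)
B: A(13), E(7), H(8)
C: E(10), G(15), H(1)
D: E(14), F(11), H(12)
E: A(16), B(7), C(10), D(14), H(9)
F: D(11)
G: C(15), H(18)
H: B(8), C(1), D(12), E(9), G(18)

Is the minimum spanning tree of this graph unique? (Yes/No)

Yes

Kruskal's algorithm — process edges by increasing weight (ties by edge label):
C H (1): add — endpoints in different components.
B E (7): add — endpoints in different components.
B H (8): add — endpoints in different components.
E H (9): skip — E and H already connected.
C E (10): skip — C and E already connected.
D F (11): add — endpoints in different components.
D H (12): add — endpoints in different components.
A B (13): add — endpoints in different components.
D E (14): skip — D and E already connected.
C G (15): add — endpoints in different components.
Every non-tree edge has weight strictly greater than the heaviest edge on the tree path between its endpoints, so the MST is unique.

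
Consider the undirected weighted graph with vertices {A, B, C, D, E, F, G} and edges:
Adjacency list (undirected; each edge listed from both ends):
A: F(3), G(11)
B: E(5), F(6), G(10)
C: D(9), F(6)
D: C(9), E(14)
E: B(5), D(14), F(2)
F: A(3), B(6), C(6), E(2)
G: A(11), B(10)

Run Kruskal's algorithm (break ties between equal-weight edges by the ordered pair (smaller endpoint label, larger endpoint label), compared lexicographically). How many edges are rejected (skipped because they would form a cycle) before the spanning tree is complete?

1

Kruskal's algorithm — process edges by increasing weight (ties by edge label):
E-F (2): add — endpoints in different components.
A-F (3): add — endpoints in different components.
B-E (5): add — endpoints in different components.
B-F (6): skip — B and F already connected.
C-F (6): add — endpoints in different components.
C-D (9): add — endpoints in different components.
B-G (10): add — endpoints in different components.
Edges rejected before the tree was complete: 1.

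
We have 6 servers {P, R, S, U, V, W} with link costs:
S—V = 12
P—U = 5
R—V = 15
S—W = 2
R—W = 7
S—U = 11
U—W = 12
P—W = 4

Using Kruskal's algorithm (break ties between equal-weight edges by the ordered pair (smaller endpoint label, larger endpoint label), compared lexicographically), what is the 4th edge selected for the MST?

R-W

Kruskal's algorithm — process edges by increasing weight (ties by edge label):
S—W (2): add. Components now {S,W} {U} {R} {P} {V}
P—W (4): add. Components now {P,S,W} {U} {R} {V}
P—U (5): add. Components now {P,S,U,W} {R} {V}
R—W (7): add. Components now {P,R,S,U,W} {V}
S—U (11): skip — S and U already connected.
S—V (12): add. Components now {P,R,S,U,V,W}
The 4th edge added is R—W.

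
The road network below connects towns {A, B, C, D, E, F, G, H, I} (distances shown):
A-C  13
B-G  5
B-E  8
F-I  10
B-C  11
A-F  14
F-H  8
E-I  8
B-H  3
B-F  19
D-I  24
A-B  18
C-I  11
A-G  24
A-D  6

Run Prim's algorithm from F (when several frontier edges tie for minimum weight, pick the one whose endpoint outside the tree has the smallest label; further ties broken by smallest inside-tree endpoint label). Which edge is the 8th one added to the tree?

A-D

Grow the tree from F using Prim:
Step 1: cheapest edge leaving the tree is F-H (8); add H.
Step 2: cheapest edge leaving the tree is B-H (3); add B.
Step 3: cheapest edge leaving the tree is B-G (5); add G.
Step 4: cheapest edge leaving the tree is B-E (8); add E.
Step 5: cheapest edge leaving the tree is E-I (8); add I.
Step 6: cheapest edge leaving the tree is B-C (11); add C.
Step 7: cheapest edge leaving the tree is A-C (13); add A.
Step 8: cheapest edge leaving the tree is A-D (6); add D.
The 8th edge added is A-D.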